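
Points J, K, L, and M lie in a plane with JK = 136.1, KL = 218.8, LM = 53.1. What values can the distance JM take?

The maximum is all hops collinear in one direction: 136.1 + 218.8 + 53.1 = 408.0.
The longest hop is 218.8; the others sum to 189.2. Folding the others back against it leaves at least 218.8 − 189.2 = 29.6.

29.6 ≤ JM ≤ 408.0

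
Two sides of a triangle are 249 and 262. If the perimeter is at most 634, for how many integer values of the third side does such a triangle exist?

110

Triangle inequality: 13 < x < 511. Perimeter ≤ 634 gives x ≤ 634 − 249 − 262 = 123.
So 13 < x ≤ 123; integers 14 through 123: 110 values.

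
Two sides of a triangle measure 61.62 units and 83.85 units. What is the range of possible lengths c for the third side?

By the triangle inequality, c must be less than 61.62 + 83.85 = 145.47 and greater than |61.62 − 83.85| = 22.23.

22.23 < c < 145.47 (units)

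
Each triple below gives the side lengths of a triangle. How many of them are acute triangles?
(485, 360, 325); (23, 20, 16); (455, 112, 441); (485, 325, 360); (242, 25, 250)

1

(485,360,325): 325²+360² = 235225 = 485² → right
(23,20,16): 16²+20² = 656 > 529 = 23² → acute
(455,112,441): 112²+441² = 207025 = 455² → right
(485,325,360): 325²+360² = 235225 = 485² → right
(242,25,250): 25²+242² = 59189 < 62500 = 250² → obtuse
1 of the 5 is acute.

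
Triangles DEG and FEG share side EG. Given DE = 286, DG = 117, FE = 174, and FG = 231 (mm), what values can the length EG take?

169 < EG < 403

From triangle DEG: |286 − 117| < EG < 286 + 117, i.e. 169 < EG < 403.
From triangle FEG: 57 < EG < 405.
Both must hold, so EG lies in the intersection.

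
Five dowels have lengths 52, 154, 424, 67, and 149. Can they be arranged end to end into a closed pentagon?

For a pentagon, each side must be shorter than the sum of the others.
Here the longest side is 424, but the remaining 4 sides sum to only 422.

No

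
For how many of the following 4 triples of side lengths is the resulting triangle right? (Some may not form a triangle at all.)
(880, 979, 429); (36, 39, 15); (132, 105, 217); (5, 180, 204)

2

(880,979,429): 429²+880² = 958441 = 979² → right
(36,39,15): 15²+36² = 1521 = 39² → right
(132,105,217): 105²+132² = 28449 < 47089 = 217² → obtuse
(5,180,204): 5+180 ≤ 204, not a triangle
2 of the 4 are right.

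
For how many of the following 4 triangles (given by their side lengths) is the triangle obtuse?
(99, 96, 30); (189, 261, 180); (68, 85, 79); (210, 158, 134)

1

(99,96,30): 30²+96² = 10116 > 9801 = 99² → acute
(189,261,180): 180²+189² = 68121 = 261² → right
(68,85,79): 68²+79² = 10865 > 7225 = 85² → acute
(210,158,134): 134²+158² = 42920 < 44100 = 210² → obtuse
1 of the 4 is obtuse.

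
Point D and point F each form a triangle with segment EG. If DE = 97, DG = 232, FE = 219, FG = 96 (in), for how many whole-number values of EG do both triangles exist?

179

From triangle DEG: 135 < EG < 329.
From triangle FEG: 123 < EG < 315.
Intersection: 135 < EG < 315, so integers 136 through 314: 179 values.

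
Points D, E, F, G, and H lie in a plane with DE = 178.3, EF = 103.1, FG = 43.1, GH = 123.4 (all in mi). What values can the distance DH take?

0 ≤ DH ≤ 447.9 mi

The maximum is all hops collinear in one direction: 178.3 + 103.1 + 43.1 + 123.4 = 447.9.
The longest hop is 178.3; the others sum to 269.6. Since 178.3 ≤ 269.6, the path can fold back on itself completely, so the minimum distance is 0.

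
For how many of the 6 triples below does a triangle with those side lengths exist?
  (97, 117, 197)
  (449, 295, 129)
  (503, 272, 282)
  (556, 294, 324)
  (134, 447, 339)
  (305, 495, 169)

4

(97,117,197): 97+117 > 197 → valid
(129,295,449): 129+295 ≤ 449 → not valid
(272,282,503): 272+282 > 503 → valid
(294,324,556): 294+324 > 556 → valid
(134,339,447): 134+339 > 447 → valid
(169,305,495): 169+305 ≤ 495 → not valid
4 of the 6 triples form a triangle.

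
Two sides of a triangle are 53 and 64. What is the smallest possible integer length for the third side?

The third side must be strictly greater than |53 − 64| = 11.
The smallest integer above 11 is 12.

12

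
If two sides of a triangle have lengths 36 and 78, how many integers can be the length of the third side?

71

The third side lies in the open interval (42, 114).
Integers from 43 to 113 inclusive: 113 − 43 + 1 = 71.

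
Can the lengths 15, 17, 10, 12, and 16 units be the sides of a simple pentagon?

Yes

A pentagon exists iff every side is shorter than the sum of the others — equivalently, the longest side is less than the sum of the rest.
Longest side 17 < 53 (sum of the remaining 4), so yes.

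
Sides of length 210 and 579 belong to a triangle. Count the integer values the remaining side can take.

The third side lies in the open interval (369, 789).
Integers from 370 to 788 inclusive: 788 − 370 + 1 = 419.

419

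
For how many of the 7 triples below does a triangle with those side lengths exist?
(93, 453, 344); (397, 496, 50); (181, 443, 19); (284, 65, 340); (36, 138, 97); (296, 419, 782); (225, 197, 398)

(93,344,453): 93+344 ≤ 453 → not valid
(50,397,496): 50+397 ≤ 496 → not valid
(19,181,443): 19+181 ≤ 443 → not valid
(65,284,340): 65+284 > 340 → valid
(36,97,138): 36+97 ≤ 138 → not valid
(296,419,782): 296+419 ≤ 782 → not valid
(197,225,398): 197+225 > 398 → valid
2 of the 7 triples form a triangle.

2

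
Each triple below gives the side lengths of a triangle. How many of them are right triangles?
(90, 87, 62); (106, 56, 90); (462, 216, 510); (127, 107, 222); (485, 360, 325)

(90,87,62): 62²+87² = 11413 > 8100 = 90² → acute
(106,56,90): 56²+90² = 11236 = 106² → right
(462,216,510): 216²+462² = 260100 = 510² → right
(127,107,222): 107²+127² = 27578 < 49284 = 222² → obtuse
(485,360,325): 325²+360² = 235225 = 485² → right
3 of the 5 are right.

3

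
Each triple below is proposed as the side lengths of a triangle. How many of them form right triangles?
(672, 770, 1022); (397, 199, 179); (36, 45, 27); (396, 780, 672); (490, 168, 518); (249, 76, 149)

(672,770,1022): 672²+770² = 1044484 = 1022² → right
(397,199,179): 179+199 ≤ 397, not a triangle
(36,45,27): 27²+36² = 2025 = 45² → right
(396,780,672): 396²+672² = 608400 = 780² → right
(490,168,518): 168²+490² = 268324 = 518² → right
(249,76,149): 76+149 ≤ 249, not a triangle
4 of the 6 are right.

4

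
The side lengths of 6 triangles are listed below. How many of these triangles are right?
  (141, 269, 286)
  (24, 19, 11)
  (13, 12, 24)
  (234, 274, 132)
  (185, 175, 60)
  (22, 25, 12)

1

(141,269,286): 141²+269² = 92242 > 81796 = 286² → acute
(24,19,11): 11²+19² = 482 < 576 = 24² → obtuse
(13,12,24): 12²+13² = 313 < 576 = 24² → obtuse
(234,274,132): 132²+234² = 72180 < 75076 = 274² → obtuse
(185,175,60): 60²+175² = 34225 = 185² → right
(22,25,12): 12²+22² = 628 > 625 = 25² → acute
1 of the 6 is right.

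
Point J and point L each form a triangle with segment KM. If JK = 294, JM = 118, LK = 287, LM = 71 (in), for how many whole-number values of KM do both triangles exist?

From triangle JKM: 176 < KM < 412.
From triangle LKM: 216 < KM < 358.
Intersection: 216 < KM < 358, so integers 217 through 357: 141 values.

141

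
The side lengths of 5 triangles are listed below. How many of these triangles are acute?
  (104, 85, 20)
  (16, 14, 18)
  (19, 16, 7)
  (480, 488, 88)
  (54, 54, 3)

2

(104,85,20): 20²+85² = 7625 < 10816 = 104² → obtuse
(16,14,18): 14²+16² = 452 > 324 = 18² → acute
(19,16,7): 7²+16² = 305 < 361 = 19² → obtuse
(480,488,88): 88²+480² = 238144 = 488² → right
(54,54,3): 3²+54² = 2925 > 2916 = 54² → acute
2 of the 5 are acute.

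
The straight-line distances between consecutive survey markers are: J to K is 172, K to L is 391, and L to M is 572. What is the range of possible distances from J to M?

The maximum is all hops collinear in one direction: 172 + 391 + 572 = 1135.
The longest hop is 572; the others sum to 563. Folding the others back against it leaves at least 572 − 563 = 9.

9 ≤ JM ≤ 1135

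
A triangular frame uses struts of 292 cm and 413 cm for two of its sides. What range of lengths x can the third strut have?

By the triangle inequality, x must be less than 292 + 413 = 705 and greater than |292 − 413| = 121.

121 < x < 705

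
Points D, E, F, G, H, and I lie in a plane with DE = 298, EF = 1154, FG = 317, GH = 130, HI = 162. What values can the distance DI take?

The maximum is all hops collinear in one direction: 298 + 1154 + 317 + 130 + 162 = 2061.
The longest hop is 1154; the others sum to 907. Folding the others back against it leaves at least 1154 − 907 = 247.

247 ≤ DI ≤ 2061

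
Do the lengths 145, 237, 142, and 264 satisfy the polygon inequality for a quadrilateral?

A quadrilateral exists iff every side is shorter than the sum of the others — equivalently, the longest side is less than the sum of the rest.
Longest side 264 < 524 (sum of the remaining 3), so yes.

Yes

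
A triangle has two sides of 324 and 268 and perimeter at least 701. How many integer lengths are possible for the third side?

Triangle inequality: 56 < x < 592. Perimeter ≥ 701 gives x ≥ 701 − 324 − 268 = 109.
So 109 ≤ x < 592; integers 109 through 591: 483 values.

483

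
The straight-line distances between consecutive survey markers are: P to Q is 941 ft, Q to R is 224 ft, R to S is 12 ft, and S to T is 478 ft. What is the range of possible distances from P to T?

227 ≤ PT ≤ 1655 ft

The maximum is all hops collinear in one direction: 941 + 224 + 12 + 478 = 1655.
The longest hop is 941; the others sum to 714. Folding the others back against it leaves at least 941 − 714 = 227.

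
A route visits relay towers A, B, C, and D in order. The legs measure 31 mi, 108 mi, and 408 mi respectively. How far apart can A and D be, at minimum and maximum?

269 ≤ AD ≤ 547 mi

The maximum is all hops collinear in one direction: 31 + 108 + 408 = 547.
The longest hop is 408; the others sum to 139. Folding the others back against it leaves at least 408 − 139 = 269.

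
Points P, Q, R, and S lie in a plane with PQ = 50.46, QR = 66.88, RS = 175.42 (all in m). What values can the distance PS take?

58.08 ≤ PS ≤ 292.76 m

The maximum is all hops collinear in one direction: 50.46 + 66.88 + 175.42 = 292.76.
The longest hop is 175.42; the others sum to 117.34. Folding the others back against it leaves at least 175.42 − 117.34 = 58.08.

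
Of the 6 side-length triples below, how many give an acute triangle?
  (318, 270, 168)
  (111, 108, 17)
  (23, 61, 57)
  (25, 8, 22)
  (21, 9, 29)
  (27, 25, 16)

(318,270,168): 168²+270² = 101124 = 318² → right
(111,108,17): 17²+108² = 11953 < 12321 = 111² → obtuse
(23,61,57): 23²+57² = 3778 > 3721 = 61² → acute
(25,8,22): 8²+22² = 548 < 625 = 25² → obtuse
(21,9,29): 9²+21² = 522 < 841 = 29² → obtuse
(27,25,16): 16²+25² = 881 > 729 = 27² → acute
2 of the 6 are acute.

2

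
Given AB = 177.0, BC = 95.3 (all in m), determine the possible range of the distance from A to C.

81.7 ≤ AC ≤ 272.3 m

By the triangle inequality, |177.0 − 95.3| ≤ AC ≤ 177.0 + 95.3.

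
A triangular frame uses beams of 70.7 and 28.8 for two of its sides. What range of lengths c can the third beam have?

41.9 < c < 99.5

By the triangle inequality, c must be less than 70.7 + 28.8 = 99.5 and greater than |70.7 − 28.8| = 41.9.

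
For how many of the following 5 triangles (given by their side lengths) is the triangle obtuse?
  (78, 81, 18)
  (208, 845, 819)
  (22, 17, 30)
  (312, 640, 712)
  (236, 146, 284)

(78,81,18): 18²+78² = 6408 < 6561 = 81² → obtuse
(208,845,819): 208²+819² = 714025 = 845² → right
(22,17,30): 17²+22² = 773 < 900 = 30² → obtuse
(312,640,712): 312²+640² = 506944 = 712² → right
(236,146,284): 146²+236² = 77012 < 80656 = 284² → obtuse
3 of the 5 are obtuse.

3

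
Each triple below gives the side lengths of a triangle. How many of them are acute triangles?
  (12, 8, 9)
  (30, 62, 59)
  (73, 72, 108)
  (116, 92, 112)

3

(12,8,9): 8²+9² = 145 > 144 = 12² → acute
(30,62,59): 30²+59² = 4381 > 3844 = 62² → acute
(73,72,108): 72²+73² = 10513 < 11664 = 108² → obtuse
(116,92,112): 92²+112² = 21008 > 13456 = 116² → acute
3 of the 4 are acute.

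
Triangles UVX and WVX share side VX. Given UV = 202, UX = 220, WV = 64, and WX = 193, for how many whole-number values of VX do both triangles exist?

127

From triangle UVX: 18 < VX < 422.
From triangle WVX: 129 < VX < 257.
Intersection: 129 < VX < 257, so integers 130 through 256: 127 values.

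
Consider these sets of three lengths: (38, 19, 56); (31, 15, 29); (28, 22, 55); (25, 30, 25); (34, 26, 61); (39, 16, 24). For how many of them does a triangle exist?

(19,38,56): 19+38 > 56 → valid
(15,29,31): 15+29 > 31 → valid
(22,28,55): 22+28 ≤ 55 → not valid
(25,25,30): 25+25 > 30 → valid
(26,34,61): 26+34 ≤ 61 → not valid
(16,24,39): 16+24 > 39 → valid
4 of the 6 triples form a triangle.

4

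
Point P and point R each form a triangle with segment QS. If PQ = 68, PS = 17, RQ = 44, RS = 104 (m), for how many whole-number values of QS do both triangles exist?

24

From triangle PQS: 51 < QS < 85.
From triangle RQS: 60 < QS < 148.
Intersection: 60 < QS < 85, so integers 61 through 84: 24 values.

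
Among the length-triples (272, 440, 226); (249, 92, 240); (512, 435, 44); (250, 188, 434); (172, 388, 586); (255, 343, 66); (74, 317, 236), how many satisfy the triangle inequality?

(226,272,440): 226+272 > 440 → valid
(92,240,249): 92+240 > 249 → valid
(44,435,512): 44+435 ≤ 512 → not valid
(188,250,434): 188+250 > 434 → valid
(172,388,586): 172+388 ≤ 586 → not valid
(66,255,343): 66+255 ≤ 343 → not valid
(74,236,317): 74+236 ≤ 317 → not valid
3 of the 7 triples form a triangle.

3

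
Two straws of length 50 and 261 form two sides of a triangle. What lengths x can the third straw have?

211 < x < 311

By the triangle inequality, x must be less than 50 + 261 = 311 and greater than |50 − 261| = 211.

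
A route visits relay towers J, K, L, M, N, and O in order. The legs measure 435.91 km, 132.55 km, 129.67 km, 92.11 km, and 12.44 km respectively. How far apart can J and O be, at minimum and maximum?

The maximum is all hops collinear in one direction: 435.91 + 132.55 + 129.67 + 92.11 + 12.44 = 802.68.
The longest hop is 435.91; the others sum to 366.77. Folding the others back against it leaves at least 435.91 − 366.77 = 69.14.

69.14 ≤ JO ≤ 802.68 km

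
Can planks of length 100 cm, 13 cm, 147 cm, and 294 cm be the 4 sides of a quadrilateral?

No

For a quadrilateral, each side must be shorter than the sum of the others.
Here the longest side is 294, but the remaining 3 sides sum to only 260.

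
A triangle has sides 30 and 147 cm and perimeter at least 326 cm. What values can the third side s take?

149 ≤ s < 177

Triangle inequality alone gives 117 < s < 177.
The perimeter condition gives s ≥ 326 − 30 − 147 = 149.
Intersecting the two: 149 ≤ s < 177.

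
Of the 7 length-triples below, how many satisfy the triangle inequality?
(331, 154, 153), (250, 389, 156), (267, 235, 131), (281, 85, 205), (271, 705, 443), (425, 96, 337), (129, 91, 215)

6

(153,154,331): 153+154 ≤ 331 → not valid
(156,250,389): 156+250 > 389 → valid
(131,235,267): 131+235 > 267 → valid
(85,205,281): 85+205 > 281 → valid
(271,443,705): 271+443 > 705 → valid
(96,337,425): 96+337 > 425 → valid
(91,129,215): 91+129 > 215 → valid
6 of the 7 triples form a triangle.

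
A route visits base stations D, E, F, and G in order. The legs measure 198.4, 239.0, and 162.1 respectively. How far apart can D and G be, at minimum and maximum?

The maximum is all hops collinear in one direction: 198.4 + 239.0 + 162.1 = 599.5.
The longest hop is 239.0; the others sum to 360.5. Since 239.0 ≤ 360.5, the path can fold back on itself completely, so the minimum distance is 0.

0 ≤ DG ≤ 599.5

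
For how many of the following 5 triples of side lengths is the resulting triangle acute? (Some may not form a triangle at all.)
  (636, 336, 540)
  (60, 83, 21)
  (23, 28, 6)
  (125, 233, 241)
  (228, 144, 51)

1

(636,336,540): 336²+540² = 404496 = 636² → right
(60,83,21): 21+60 ≤ 83, not a triangle
(23,28,6): 6²+23² = 565 < 784 = 28² → obtuse
(125,233,241): 125²+233² = 69914 > 58081 = 241² → acute
(228,144,51): 51+144 ≤ 228, not a triangle
1 of the 5 is acute.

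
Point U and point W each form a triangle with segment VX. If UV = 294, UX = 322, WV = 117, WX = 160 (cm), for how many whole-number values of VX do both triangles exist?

233

From triangle UVX: 28 < VX < 616.
From triangle WVX: 43 < VX < 277.
Intersection: 43 < VX < 277, so integers 44 through 276: 233 values.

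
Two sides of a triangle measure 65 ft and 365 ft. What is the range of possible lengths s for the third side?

By the triangle inequality, s must be less than 65 + 365 = 430 and greater than |65 − 365| = 300.

300 < s < 430 (ft)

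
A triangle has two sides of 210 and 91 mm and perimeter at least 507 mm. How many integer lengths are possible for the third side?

95

Triangle inequality: 119 < x < 301. Perimeter ≥ 507 gives x ≥ 507 − 210 − 91 = 206.
So 206 ≤ x < 301; integers 206 through 300: 95 values.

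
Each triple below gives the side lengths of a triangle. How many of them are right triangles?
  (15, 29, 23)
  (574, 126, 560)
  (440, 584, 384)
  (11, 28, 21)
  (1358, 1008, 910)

(15,29,23): 15²+23² = 754 < 841 = 29² → obtuse
(574,126,560): 126²+560² = 329476 = 574² → right
(440,584,384): 384²+440² = 341056 = 584² → right
(11,28,21): 11²+21² = 562 < 784 = 28² → obtuse
(1358,1008,910): 910²+1008² = 1844164 = 1358² → right
3 of the 5 are right.

3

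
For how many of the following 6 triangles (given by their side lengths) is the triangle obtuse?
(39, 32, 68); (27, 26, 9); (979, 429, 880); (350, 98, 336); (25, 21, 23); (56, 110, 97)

1

(39,32,68): 32²+39² = 2545 < 4624 = 68² → obtuse
(27,26,9): 9²+26² = 757 > 729 = 27² → acute
(979,429,880): 429²+880² = 958441 = 979² → right
(350,98,336): 98²+336² = 122500 = 350² → right
(25,21,23): 21²+23² = 970 > 625 = 25² → acute
(56,110,97): 56²+97² = 12545 > 12100 = 110² → acute
1 of the 6 is obtuse.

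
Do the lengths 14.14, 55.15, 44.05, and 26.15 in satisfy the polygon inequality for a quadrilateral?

Yes

A quadrilateral exists iff every side is shorter than the sum of the others — equivalently, the longest side is less than the sum of the rest.
Longest side 55.15 < 84.34 (sum of the remaining 3), so yes.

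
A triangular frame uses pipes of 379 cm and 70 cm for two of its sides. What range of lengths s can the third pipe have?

By the triangle inequality, s must be less than 379 + 70 = 449 and greater than |379 − 70| = 309.

309 < s < 449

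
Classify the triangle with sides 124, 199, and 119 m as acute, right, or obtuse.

obtuse

Compare the square of the longest side to the sum of squares of the other two: 119² + 124² = 29537 < 39601 = 199².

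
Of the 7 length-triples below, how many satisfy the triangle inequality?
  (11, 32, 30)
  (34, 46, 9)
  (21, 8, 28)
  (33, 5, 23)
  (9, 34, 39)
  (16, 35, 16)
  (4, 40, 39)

4

(11,30,32): 11+30 > 32 → valid
(9,34,46): 9+34 ≤ 46 → not valid
(8,21,28): 8+21 > 28 → valid
(5,23,33): 5+23 ≤ 33 → not valid
(9,34,39): 9+34 > 39 → valid
(16,16,35): 16+16 ≤ 35 → not valid
(4,39,40): 4+39 > 40 → valid
4 of the 7 triples form a triangle.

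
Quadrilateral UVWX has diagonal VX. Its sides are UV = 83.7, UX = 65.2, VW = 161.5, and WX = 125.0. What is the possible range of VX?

From triangle UVX: |83.7 − 65.2| < VX < 83.7 + 65.2, i.e. 18.5 < VX < 148.9.
From triangle WVX: 36.5 < VX < 286.5.
Both must hold, so VX lies in the intersection.

36.5 < VX < 148.9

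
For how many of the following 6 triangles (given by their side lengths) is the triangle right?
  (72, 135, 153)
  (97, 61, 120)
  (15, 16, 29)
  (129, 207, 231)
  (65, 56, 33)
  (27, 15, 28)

(72,135,153): 72²+135² = 23409 = 153² → right
(97,61,120): 61²+97² = 13130 < 14400 = 120² → obtuse
(15,16,29): 15²+16² = 481 < 841 = 29² → obtuse
(129,207,231): 129²+207² = 59490 > 53361 = 231² → acute
(65,56,33): 33²+56² = 4225 = 65² → right
(27,15,28): 15²+27² = 954 > 784 = 28² → acute
2 of the 6 are right.

2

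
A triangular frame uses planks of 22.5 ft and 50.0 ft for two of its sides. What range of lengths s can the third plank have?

27.5 < s < 72.5 (ft)

By the triangle inequality, s must be less than 22.5 + 50.0 = 72.5 and greater than |22.5 − 50.0| = 27.5.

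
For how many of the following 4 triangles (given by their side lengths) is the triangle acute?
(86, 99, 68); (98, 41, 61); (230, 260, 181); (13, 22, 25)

(86,99,68): 68²+86² = 12020 > 9801 = 99² → acute
(98,41,61): 41²+61² = 5402 < 9604 = 98² → obtuse
(230,260,181): 181²+230² = 85661 > 67600 = 260² → acute
(13,22,25): 13²+22² = 653 > 625 = 25² → acute
3 of the 4 are acute.

3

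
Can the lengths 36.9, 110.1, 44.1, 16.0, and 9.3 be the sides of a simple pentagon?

No

For a pentagon, each side must be shorter than the sum of the others.
Here the longest side is 110.1, but the remaining 4 sides sum to only 106.3.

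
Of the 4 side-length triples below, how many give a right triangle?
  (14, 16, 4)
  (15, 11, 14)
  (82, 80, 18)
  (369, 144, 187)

1

(14,16,4): 4²+14² = 212 < 256 = 16² → obtuse
(15,11,14): 11²+14² = 317 > 225 = 15² → acute
(82,80,18): 18²+80² = 6724 = 82² → right
(369,144,187): 144+187 ≤ 369, not a triangle
1 of the 4 is right.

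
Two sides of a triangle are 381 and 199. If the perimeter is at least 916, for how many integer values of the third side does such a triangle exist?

Triangle inequality: 182 < x < 580. Perimeter ≥ 916 gives x ≥ 916 − 381 − 199 = 336.
So 336 ≤ x < 580; integers 336 through 579: 244 values.

244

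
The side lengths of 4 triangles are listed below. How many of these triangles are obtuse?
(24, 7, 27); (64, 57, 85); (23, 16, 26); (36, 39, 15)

(24,7,27): 7²+24² = 625 < 729 = 27² → obtuse
(64,57,85): 57²+64² = 7345 > 7225 = 85² → acute
(23,16,26): 16²+23² = 785 > 676 = 26² → acute
(36,39,15): 15²+36² = 1521 = 39² → right
1 of the 4 is obtuse.

1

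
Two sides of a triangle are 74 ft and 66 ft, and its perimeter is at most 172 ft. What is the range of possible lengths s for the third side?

Triangle inequality alone gives 8 < s < 140.
The perimeter condition gives s ≤ 172 − 74 − 66 = 32.
Intersecting the two: 8 < s ≤ 32.

8 < s ≤ 32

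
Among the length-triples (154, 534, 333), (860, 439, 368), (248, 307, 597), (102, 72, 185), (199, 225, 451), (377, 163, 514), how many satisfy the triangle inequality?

1

(154,333,534): 154+333 ≤ 534 → not valid
(368,439,860): 368+439 ≤ 860 → not valid
(248,307,597): 248+307 ≤ 597 → not valid
(72,102,185): 72+102 ≤ 185 → not valid
(199,225,451): 199+225 ≤ 451 → not valid
(163,377,514): 163+377 > 514 → valid
1 of the 6 triples forms a triangle.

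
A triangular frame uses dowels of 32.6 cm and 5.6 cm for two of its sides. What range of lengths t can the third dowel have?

By the triangle inequality, t must be less than 32.6 + 5.6 = 38.2 and greater than |32.6 − 5.6| = 27.0.

27.0 < t < 38.2 (cm)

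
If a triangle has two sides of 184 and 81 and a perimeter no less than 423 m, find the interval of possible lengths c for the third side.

Triangle inequality alone gives 103 < c < 265.
The perimeter condition gives c ≥ 423 − 184 − 81 = 158.
Intersecting the two: 158 ≤ c < 265.

158 ≤ c < 265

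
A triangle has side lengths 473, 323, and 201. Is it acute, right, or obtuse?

Compare the square of the longest side to the sum of squares of the other two: 201² + 323² = 144730 < 223729 = 473².

obtuse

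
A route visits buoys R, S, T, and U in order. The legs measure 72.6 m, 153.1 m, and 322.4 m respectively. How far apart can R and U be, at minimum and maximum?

96.7 ≤ RU ≤ 548.1 m

The maximum is all hops collinear in one direction: 72.6 + 153.1 + 322.4 = 548.1.
The longest hop is 322.4; the others sum to 225.7. Folding the others back against it leaves at least 322.4 − 225.7 = 96.7.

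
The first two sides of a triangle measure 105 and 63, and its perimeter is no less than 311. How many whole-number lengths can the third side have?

Triangle inequality: 42 < x < 168. Perimeter ≥ 311 gives x ≥ 311 − 105 − 63 = 143.
So 143 ≤ x < 168; integers 143 through 167: 25 values.

25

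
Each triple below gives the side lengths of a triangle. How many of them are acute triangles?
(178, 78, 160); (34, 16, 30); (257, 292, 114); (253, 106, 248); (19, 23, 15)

2

(178,78,160): 78²+160² = 31684 = 178² → right
(34,16,30): 16²+30² = 1156 = 34² → right
(257,292,114): 114²+257² = 79045 < 85264 = 292² → obtuse
(253,106,248): 106²+248² = 72740 > 64009 = 253² → acute
(19,23,15): 15²+19² = 586 > 529 = 23² → acute
2 of the 5 are acute.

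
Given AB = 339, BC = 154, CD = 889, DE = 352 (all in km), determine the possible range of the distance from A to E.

44 ≤ AE ≤ 1734 km

The maximum is all hops collinear in one direction: 339 + 154 + 889 + 352 = 1734.
The longest hop is 889; the others sum to 845. Folding the others back against it leaves at least 889 − 845 = 44.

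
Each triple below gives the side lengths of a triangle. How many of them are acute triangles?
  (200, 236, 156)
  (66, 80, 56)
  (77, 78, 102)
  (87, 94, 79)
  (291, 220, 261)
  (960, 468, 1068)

(200,236,156): 156²+200² = 64336 > 55696 = 236² → acute
(66,80,56): 56²+66² = 7492 > 6400 = 80² → acute
(77,78,102): 77²+78² = 12013 > 10404 = 102² → acute
(87,94,79): 79²+87² = 13810 > 8836 = 94² → acute
(291,220,261): 220²+261² = 116521 > 84681 = 291² → acute
(960,468,1068): 468²+960² = 1140624 = 1068² → right
5 of the 6 are acute.

5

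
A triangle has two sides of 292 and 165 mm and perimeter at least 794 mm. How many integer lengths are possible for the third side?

Triangle inequality: 127 < x < 457. Perimeter ≥ 794 gives x ≥ 794 − 292 − 165 = 337.
So 337 ≤ x < 457; integers 337 through 456: 120 values.

120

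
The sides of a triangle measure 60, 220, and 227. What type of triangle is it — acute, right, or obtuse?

acute

Compare the square of the longest side to the sum of squares of the other two: 60² + 220² = 52000 > 51529 = 227².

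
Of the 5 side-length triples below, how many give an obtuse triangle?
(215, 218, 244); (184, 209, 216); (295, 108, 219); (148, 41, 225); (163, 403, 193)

(215,218,244): 215²+218² = 93749 > 59536 = 244² → acute
(184,209,216): 184²+209² = 77537 > 46656 = 216² → acute
(295,108,219): 108²+219² = 59625 < 87025 = 295² → obtuse
(148,41,225): 41+148 ≤ 225, not a triangle
(163,403,193): 163+193 ≤ 403, not a triangle
1 of the 5 is obtuse.

1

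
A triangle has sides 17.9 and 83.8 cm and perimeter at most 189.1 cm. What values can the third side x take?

Triangle inequality alone gives 65.9 < x < 101.7.
The perimeter condition gives x ≤ 189.1 − 17.9 − 83.8 = 87.4.
Intersecting the two: 65.9 < x ≤ 87.4.

65.9 < x ≤ 87.4 cm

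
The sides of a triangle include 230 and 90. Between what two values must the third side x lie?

140 < x < 320

By the triangle inequality, x must be less than 230 + 90 = 320 and greater than |230 − 90| = 140.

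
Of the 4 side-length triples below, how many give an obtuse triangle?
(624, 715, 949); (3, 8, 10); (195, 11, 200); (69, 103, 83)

2

(624,715,949): 624²+715² = 900601 = 949² → right
(3,8,10): 3²+8² = 73 < 100 = 10² → obtuse
(195,11,200): 11²+195² = 38146 < 40000 = 200² → obtuse
(69,103,83): 69²+83² = 11650 > 10609 = 103² → acute
2 of the 4 are obtuse.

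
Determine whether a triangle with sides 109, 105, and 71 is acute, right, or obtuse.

Compare the square of the longest side to the sum of squares of the other two: 71² + 105² = 16066 > 11881 = 109².

acute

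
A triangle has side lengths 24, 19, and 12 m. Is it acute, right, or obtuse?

Compare the square of the longest side to the sum of squares of the other two: 12² + 19² = 505 < 576 = 24².

obtuse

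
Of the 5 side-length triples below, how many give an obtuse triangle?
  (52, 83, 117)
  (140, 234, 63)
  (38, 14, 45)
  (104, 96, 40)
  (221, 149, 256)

(52,83,117): 52²+83² = 9593 < 13689 = 117² → obtuse
(140,234,63): 63+140 ≤ 234, not a triangle
(38,14,45): 14²+38² = 1640 < 2025 = 45² → obtuse
(104,96,40): 40²+96² = 10816 = 104² → right
(221,149,256): 149²+221² = 71042 > 65536 = 256² → acute
2 of the 5 are obtuse.

2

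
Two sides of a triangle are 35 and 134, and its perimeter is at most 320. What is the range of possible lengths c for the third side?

99 < c ≤ 151

Triangle inequality alone gives 99 < c < 169.
The perimeter condition gives c ≤ 320 − 35 − 134 = 151.
Intersecting the two: 99 < c ≤ 151.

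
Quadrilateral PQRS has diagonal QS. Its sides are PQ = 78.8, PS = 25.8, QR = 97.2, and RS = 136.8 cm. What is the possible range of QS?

From triangle PQS: |78.8 − 25.8| < QS < 78.8 + 25.8, i.e. 53.0 < QS < 104.6.
From triangle RQS: 39.6 < QS < 234.0.
Both must hold, so QS lies in the intersection.

53.0 < QS < 104.6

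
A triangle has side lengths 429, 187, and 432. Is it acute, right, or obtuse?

Compare the square of the longest side to the sum of squares of the other two: 187² + 429² = 219010 > 186624 = 432².

acute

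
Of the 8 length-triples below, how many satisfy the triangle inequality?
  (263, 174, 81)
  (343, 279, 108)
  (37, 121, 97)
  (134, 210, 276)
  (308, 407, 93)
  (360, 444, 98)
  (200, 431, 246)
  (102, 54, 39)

5

(81,174,263): 81+174 ≤ 263 → not valid
(108,279,343): 108+279 > 343 → valid
(37,97,121): 37+97 > 121 → valid
(134,210,276): 134+210 > 276 → valid
(93,308,407): 93+308 ≤ 407 → not valid
(98,360,444): 98+360 > 444 → valid
(200,246,431): 200+246 > 431 → valid
(39,54,102): 39+54 ≤ 102 → not valid
5 of the 8 triples form a triangle.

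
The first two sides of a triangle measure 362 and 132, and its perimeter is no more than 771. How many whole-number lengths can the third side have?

47

Triangle inequality: 230 < x < 494. Perimeter ≤ 771 gives x ≤ 771 − 362 − 132 = 277.
So 230 < x ≤ 277; integers 231 through 277: 47 values.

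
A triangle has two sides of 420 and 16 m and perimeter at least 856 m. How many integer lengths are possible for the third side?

16

Triangle inequality: 404 < x < 436. Perimeter ≥ 856 gives x ≥ 856 − 420 − 16 = 420.
So 420 ≤ x < 436; integers 420 through 435: 16 values.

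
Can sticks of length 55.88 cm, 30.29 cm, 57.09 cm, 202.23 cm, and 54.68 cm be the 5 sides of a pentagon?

For a pentagon, each side must be shorter than the sum of the others.
Here the longest side is 202.23, but the remaining 4 sides sum to only 197.94.

No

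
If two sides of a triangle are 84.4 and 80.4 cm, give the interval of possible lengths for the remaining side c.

4.0 < c < 164.8 (cm)

By the triangle inequality, c must be less than 84.4 + 80.4 = 164.8 and greater than |84.4 − 80.4| = 4.0.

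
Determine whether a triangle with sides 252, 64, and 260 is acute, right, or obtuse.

Compare the square of the longest side to the sum of squares of the other two: 64² + 252² = 67600 = 260².

right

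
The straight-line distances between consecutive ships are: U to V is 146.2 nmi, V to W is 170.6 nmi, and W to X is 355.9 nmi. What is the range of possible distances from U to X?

39.1 ≤ UX ≤ 672.7 nmi

The maximum is all hops collinear in one direction: 146.2 + 170.6 + 355.9 = 672.7.
The longest hop is 355.9; the others sum to 316.8. Folding the others back against it leaves at least 355.9 − 316.8 = 39.1.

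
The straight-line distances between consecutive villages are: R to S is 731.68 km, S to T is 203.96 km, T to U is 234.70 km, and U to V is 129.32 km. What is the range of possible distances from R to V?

The maximum is all hops collinear in one direction: 731.68 + 203.96 + 234.70 + 129.32 = 1299.66.
The longest hop is 731.68; the others sum to 567.98. Folding the others back against it leaves at least 731.68 − 567.98 = 163.70.

163.70 ≤ RV ≤ 1299.66 km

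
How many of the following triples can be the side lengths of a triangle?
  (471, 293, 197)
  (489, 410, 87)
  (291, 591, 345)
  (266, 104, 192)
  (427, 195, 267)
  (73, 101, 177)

5

(197,293,471): 197+293 > 471 → valid
(87,410,489): 87+410 > 489 → valid
(291,345,591): 291+345 > 591 → valid
(104,192,266): 104+192 > 266 → valid
(195,267,427): 195+267 > 427 → valid
(73,101,177): 73+101 ≤ 177 → not valid
5 of the 6 triples form a triangle.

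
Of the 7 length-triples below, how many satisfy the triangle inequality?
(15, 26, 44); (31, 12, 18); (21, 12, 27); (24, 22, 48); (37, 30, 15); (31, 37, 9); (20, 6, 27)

3

(15,26,44): 15+26 ≤ 44 → not valid
(12,18,31): 12+18 ≤ 31 → not valid
(12,21,27): 12+21 > 27 → valid
(22,24,48): 22+24 ≤ 48 → not valid
(15,30,37): 15+30 > 37 → valid
(9,31,37): 9+31 > 37 → valid
(6,20,27): 6+20 ≤ 27 → not valid
3 of the 7 triples form a triangle.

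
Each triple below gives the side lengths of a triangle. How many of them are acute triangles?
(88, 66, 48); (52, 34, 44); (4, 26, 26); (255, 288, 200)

(88,66,48): 48²+66² = 6660 < 7744 = 88² → obtuse
(52,34,44): 34²+44² = 3092 > 2704 = 52² → acute
(4,26,26): 4²+26² = 692 > 676 = 26² → acute
(255,288,200): 200²+255² = 105025 > 82944 = 288² → acute
3 of the 4 are acute.

3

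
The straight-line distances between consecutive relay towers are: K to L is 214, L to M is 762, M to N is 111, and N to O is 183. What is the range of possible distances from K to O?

254 ≤ KO ≤ 1270

The maximum is all hops collinear in one direction: 214 + 762 + 111 + 183 = 1270.
The longest hop is 762; the others sum to 508. Folding the others back against it leaves at least 762 − 508 = 254.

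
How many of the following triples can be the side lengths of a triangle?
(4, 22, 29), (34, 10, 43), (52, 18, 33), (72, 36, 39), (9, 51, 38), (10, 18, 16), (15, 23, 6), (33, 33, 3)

4

(4,22,29): 4+22 ≤ 29 → not valid
(10,34,43): 10+34 > 43 → valid
(18,33,52): 18+33 ≤ 52 → not valid
(36,39,72): 36+39 > 72 → valid
(9,38,51): 9+38 ≤ 51 → not valid
(10,16,18): 10+16 > 18 → valid
(6,15,23): 6+15 ≤ 23 → not valid
(3,33,33): 3+33 > 33 → valid
4 of the 8 triples form a triangle.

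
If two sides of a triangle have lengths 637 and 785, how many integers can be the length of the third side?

The third side lies in the open interval (148, 1422).
Integers from 149 to 1421 inclusive: 1421 − 149 + 1 = 1273.

1273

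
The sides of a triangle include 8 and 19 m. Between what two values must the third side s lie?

By the triangle inequality, s must be less than 8 + 19 = 27 and greater than |8 − 19| = 11.

11 < s < 27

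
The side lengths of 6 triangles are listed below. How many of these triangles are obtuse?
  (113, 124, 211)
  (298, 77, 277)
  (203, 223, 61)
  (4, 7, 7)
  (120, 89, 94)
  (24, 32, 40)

(113,124,211): 113²+124² = 28145 < 44521 = 211² → obtuse
(298,77,277): 77²+277² = 82658 < 88804 = 298² → obtuse
(203,223,61): 61²+203² = 44930 < 49729 = 223² → obtuse
(4,7,7): 4²+7² = 65 > 49 = 7² → acute
(120,89,94): 89²+94² = 16757 > 14400 = 120² → acute
(24,32,40): 24²+32² = 1600 = 40² → right
3 of the 6 are obtuse.

3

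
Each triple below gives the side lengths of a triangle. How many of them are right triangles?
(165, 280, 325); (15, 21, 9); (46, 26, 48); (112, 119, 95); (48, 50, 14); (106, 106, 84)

2

(165,280,325): 165²+280² = 105625 = 325² → right
(15,21,9): 9²+15² = 306 < 441 = 21² → obtuse
(46,26,48): 26²+46² = 2792 > 2304 = 48² → acute
(112,119,95): 95²+112² = 21569 > 14161 = 119² → acute
(48,50,14): 14²+48² = 2500 = 50² → right
(106,106,84): 84²+106² = 18292 > 11236 = 106² → acute
2 of the 6 are right.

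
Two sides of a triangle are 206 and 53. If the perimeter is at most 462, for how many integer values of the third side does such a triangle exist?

Triangle inequality: 153 < x < 259. Perimeter ≤ 462 gives x ≤ 462 − 206 − 53 = 203.
So 153 < x ≤ 203; integers 154 through 203: 50 values.

50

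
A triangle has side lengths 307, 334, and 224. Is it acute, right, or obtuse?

Compare the square of the longest side to the sum of squares of the other two: 224² + 307² = 144425 > 111556 = 334².

acute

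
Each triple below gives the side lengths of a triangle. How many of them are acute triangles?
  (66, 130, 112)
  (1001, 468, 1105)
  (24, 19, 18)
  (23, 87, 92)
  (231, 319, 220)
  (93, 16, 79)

(66,130,112): 66²+112² = 16900 = 130² → right
(1001,468,1105): 468²+1001² = 1221025 = 1105² → right
(24,19,18): 18²+19² = 685 > 576 = 24² → acute
(23,87,92): 23²+87² = 8098 < 8464 = 92² → obtuse
(231,319,220): 220²+231² = 101761 = 319² → right
(93,16,79): 16²+79² = 6497 < 8649 = 93² → obtuse
1 of the 6 is acute.

1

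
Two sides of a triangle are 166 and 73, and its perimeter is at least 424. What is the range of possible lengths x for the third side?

185 ≤ x < 239

Triangle inequality alone gives 93 < x < 239.
The perimeter condition gives x ≥ 424 − 166 − 73 = 185.
Intersecting the two: 185 ≤ x < 239.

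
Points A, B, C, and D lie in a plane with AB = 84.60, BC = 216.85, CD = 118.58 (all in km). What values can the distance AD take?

The maximum is all hops collinear in one direction: 84.60 + 216.85 + 118.58 = 420.03.
The longest hop is 216.85; the others sum to 203.18. Folding the others back against it leaves at least 216.85 − 203.18 = 13.67.

13.67 ≤ AD ≤ 420.03 km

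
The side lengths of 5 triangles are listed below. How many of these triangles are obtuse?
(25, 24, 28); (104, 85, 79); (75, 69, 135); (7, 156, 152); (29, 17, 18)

(25,24,28): 24²+25² = 1201 > 784 = 28² → acute
(104,85,79): 79²+85² = 13466 > 10816 = 104² → acute
(75,69,135): 69²+75² = 10386 < 18225 = 135² → obtuse
(7,156,152): 7²+152² = 23153 < 24336 = 156² → obtuse
(29,17,18): 17²+18² = 613 < 841 = 29² → obtuse
3 of the 5 are obtuse.

3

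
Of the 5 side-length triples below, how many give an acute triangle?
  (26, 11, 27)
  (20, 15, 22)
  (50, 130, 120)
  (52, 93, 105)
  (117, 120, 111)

4

(26,11,27): 11²+26² = 797 > 729 = 27² → acute
(20,15,22): 15²+20² = 625 > 484 = 22² → acute
(50,130,120): 50²+120² = 16900 = 130² → right
(52,93,105): 52²+93² = 11353 > 11025 = 105² → acute
(117,120,111): 111²+117² = 26010 > 14400 = 120² → acute
4 of the 5 are acute.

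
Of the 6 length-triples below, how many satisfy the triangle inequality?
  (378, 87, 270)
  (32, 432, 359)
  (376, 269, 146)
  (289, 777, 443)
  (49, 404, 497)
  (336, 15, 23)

1

(87,270,378): 87+270 ≤ 378 → not valid
(32,359,432): 32+359 ≤ 432 → not valid
(146,269,376): 146+269 > 376 → valid
(289,443,777): 289+443 ≤ 777 → not valid
(49,404,497): 49+404 ≤ 497 → not valid
(15,23,336): 15+23 ≤ 336 → not valid
1 of the 6 triples forms a triangle.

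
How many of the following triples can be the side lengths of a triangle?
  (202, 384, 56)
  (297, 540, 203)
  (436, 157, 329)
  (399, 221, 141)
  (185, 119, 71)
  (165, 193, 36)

3

(56,202,384): 56+202 ≤ 384 → not valid
(203,297,540): 203+297 ≤ 540 → not valid
(157,329,436): 157+329 > 436 → valid
(141,221,399): 141+221 ≤ 399 → not valid
(71,119,185): 71+119 > 185 → valid
(36,165,193): 36+165 > 193 → valid
3 of the 6 triples form a triangle.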